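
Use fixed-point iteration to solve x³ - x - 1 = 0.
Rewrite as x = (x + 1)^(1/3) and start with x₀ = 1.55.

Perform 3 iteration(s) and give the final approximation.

Equation: x³ - x - 1 = 0
Fixed-point form: x = (x + 1)^(1/3)
x₀ = 1.55

x_1 = g(1.550000) = 1.366197
x_2 = g(1.366197) = 1.332550
x_3 = g(1.332550) = 1.326204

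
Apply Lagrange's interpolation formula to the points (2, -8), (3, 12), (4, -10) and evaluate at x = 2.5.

Lagrange interpolation formula:
P(x) = Σ yᵢ × Lᵢ(x)
where Lᵢ(x) = Π_{j≠i} (x - xⱼ)/(xᵢ - xⱼ)

L_0(2.5) = (2.5 - 3)/(2 - 3) × (2.5 - 4)/(2 - 4) = 0.375000
L_1(2.5) = (2.5 - 2)/(3 - 2) × (2.5 - 4)/(3 - 4) = 0.750000
L_2(2.5) = (2.5 - 2)/(4 - 2) × (2.5 - 3)/(4 - 3) = -0.125000

P(2.5) = (-8)×L_0(2.5) + 12×L_1(2.5) + (-10)×L_2(2.5)
P(2.5) = 7.250000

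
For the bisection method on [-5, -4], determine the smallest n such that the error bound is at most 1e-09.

We need (b-a)/2^n ≤ 1e-09
(-4 - (-5))/2^n ≤ 1e-09
1/2^n ≤ 1e-09
2^n ≥ 1000000000
n ≥ log₂(1000000000) = 29.90
n ≥ 30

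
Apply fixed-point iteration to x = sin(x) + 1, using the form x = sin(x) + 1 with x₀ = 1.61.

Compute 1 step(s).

Equation: x = sin(x) + 1
Fixed-point form: x = sin(x) + 1
x₀ = 1.61

x_1 = g(1.610000) = 1.999232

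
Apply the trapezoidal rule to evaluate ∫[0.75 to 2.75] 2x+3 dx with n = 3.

f(x) = 2x+3
a = 0.75, b = 2.75, n = 3
h = (b - a)/n = 0.666667

Trapezoidal rule: (h/2)[f(x₀) + 2f(x₁) + 2f(x₂) + ... + f(xₙ)]

x_0 = 0.7500, f(x_0) = 4.500000, coefficient = 1
x_1 = 1.4167, f(x_1) = 5.833333, coefficient = 2
x_2 = 2.0833, f(x_2) = 7.166667, coefficient = 2
x_3 = 2.7500, f(x_3) = 8.500000, coefficient = 1

I ≈ (0.666667/2) × 39.000000 = 13.000000
Exact value: 13.000000
Error: 0.000000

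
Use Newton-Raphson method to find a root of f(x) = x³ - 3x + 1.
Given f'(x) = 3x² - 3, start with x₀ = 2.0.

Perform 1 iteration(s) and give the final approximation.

f(x) = x³ - 3x + 1
f'(x) = 3x² - 3
x₀ = 2.0

Newton-Raphson formula: x_{n+1} = x_n - f(x_n)/f'(x_n)

Iteration 1:
  f(2.000000) = 3.000000
  f'(2.000000) = 9.000000
  x_1 = 2.000000 - 3.000000/9.000000 = 1.666667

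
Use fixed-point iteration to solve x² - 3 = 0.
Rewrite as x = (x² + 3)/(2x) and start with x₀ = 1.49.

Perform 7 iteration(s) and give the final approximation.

Equation: x² - 3 = 0
Fixed-point form: x = (x² + 3)/(2x)
x₀ = 1.49

x_1 = g(1.490000) = 1.751711
x_2 = g(1.751711) = 1.732161
x_3 = g(1.732161) = 1.732051
x_4 = g(1.732051) = 1.732051
x_5 = g(1.732051) = 1.732051
x_6 = g(1.732051) = 1.732051
x_7 = g(1.732051) = 1.732051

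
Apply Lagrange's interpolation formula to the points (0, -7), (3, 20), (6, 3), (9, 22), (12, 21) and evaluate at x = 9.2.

Lagrange interpolation formula:
P(x) = Σ yᵢ × Lᵢ(x)
where Lᵢ(x) = Π_{j≠i} (x - xⱼ)/(xᵢ - xⱼ)

L_0(9.2) = (9.2 - 3)/(0 - 3) × (9.2 - 6)/(0 - 6) × (9.2 - 9)/(0 - 9) × (9.2 - 12)/(0 - 12) = -0.005715
L_1(9.2) = (9.2 - 0)/(3 - 0) × (9.2 - 6)/(3 - 6) × (9.2 - 9)/(3 - 9) × (9.2 - 12)/(3 - 12) = 0.033923
L_2(9.2) = (9.2 - 0)/(6 - 0) × (9.2 - 3)/(6 - 3) × (9.2 - 9)/(6 - 9) × (9.2 - 12)/(6 - 12) = -0.098588
L_3(9.2) = (9.2 - 0)/(9 - 0) × (9.2 - 3)/(9 - 3) × (9.2 - 6)/(9 - 6) × (9.2 - 12)/(9 - 12) = 1.051602
L_4(9.2) = (9.2 - 0)/(12 - 0) × (9.2 - 3)/(12 - 3) × (9.2 - 6)/(12 - 6) × (9.2 - 9)/(12 - 9) = 0.018779

P(9.2) = (-7)×L_0(9.2) + 20×L_1(9.2) + 3×L_2(9.2) + 22×L_3(9.2) + 21×L_4(9.2)
P(9.2) = 23.952283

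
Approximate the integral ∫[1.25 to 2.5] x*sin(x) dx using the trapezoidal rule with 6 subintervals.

f(x) = x*sin(x)
a = 1.25, b = 2.5, n = 6
h = (b - a)/n = 0.208333

Trapezoidal rule: (h/2)[f(x₀) + 2f(x₁) + 2f(x₂) + ... + f(xₙ)]

x_0 = 1.2500, f(x_0) = 1.186231, coefficient = 1
x_1 = 1.4583, f(x_1) = 1.449121, coefficient = 2
x_2 = 1.6667, f(x_2) = 1.659013, coefficient = 2
x_3 = 1.8750, f(x_3) = 1.788911, coefficient = 2
x_4 = 2.0833, f(x_4) = 1.815632, coefficient = 2
x_5 = 2.2917, f(x_5) = 1.721572, coefficient = 2
x_6 = 2.5000, f(x_6) = 1.496180, coefficient = 1

I ≈ (0.208333/2) × 19.550908 = 2.036553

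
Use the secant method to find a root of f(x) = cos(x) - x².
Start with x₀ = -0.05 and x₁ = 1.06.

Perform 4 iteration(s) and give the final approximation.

f(x) = cos(x) - x²
x₀ = -0.05, x₁ = 1.06

Secant formula: x_{n+1} = x_n - f(x_n)(x_n - x_{n-1})/(f(x_n) - f(x_{n-1}))

Iteration 1:
  f(-0.050000) = 0.996250
  f(1.060000) = -0.634728
  x_2 = 1.060000 - (-0.634728)×(1.060000 - (-0.050000))/(-0.634728 - 0.996250)
       = 0.628021
Iteration 2:
  f(1.060000) = -0.634728
  f(0.628021) = 0.414781
  x_3 = 0.628021 - 0.414781×(0.628021 - 1.060000)/(0.414781 - (-0.634728))
       = 0.798745
Iteration 3:
  f(0.628021) = 0.414781
  f(0.798745) = 0.059612
  x_4 = 0.798745 - 0.059612×(0.798745 - 0.628021)/(0.059612 - 0.414781)
       = 0.827400
Iteration 4:
  f(0.798745) = 0.059612
  f(0.827400) = -0.007798
  x_5 = 0.827400 - (-0.007798)×(0.827400 - 0.798745)/(-0.007798 - 0.059612)
       = 0.824085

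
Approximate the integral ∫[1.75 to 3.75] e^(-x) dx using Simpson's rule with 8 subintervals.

f(x) = e^(-x)
a = 1.75, b = 3.75, n = 8
h = (b - a)/n = 0.250000

Simpson's rule: (h/3)[f(x₀) + 4f(x₁) + 2f(x₂) + ... + f(xₙ)]

x_0 = 1.7500, f(x_0) = 0.173774, coefficient = 1
x_1 = 2.0000, f(x_1) = 0.135335, coefficient = 4
x_2 = 2.2500, f(x_2) = 0.105399, coefficient = 2
x_3 = 2.5000, f(x_3) = 0.082085, coefficient = 4
x_4 = 2.7500, f(x_4) = 0.063928, coefficient = 2
x_5 = 3.0000, f(x_5) = 0.049787, coefficient = 4
x_6 = 3.2500, f(x_6) = 0.038774, coefficient = 2
x_7 = 3.5000, f(x_7) = 0.030197, coefficient = 4
x_8 = 3.7500, f(x_8) = 0.023518, coefficient = 1

I ≈ (0.250000/3) × 1.803113 = 0.150259
Exact value: 0.150256
Error: 0.000003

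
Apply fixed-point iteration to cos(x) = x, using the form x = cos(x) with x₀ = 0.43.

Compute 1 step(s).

Equation: cos(x) = x
Fixed-point form: x = cos(x)
x₀ = 0.43

x_1 = g(0.430000) = 0.908966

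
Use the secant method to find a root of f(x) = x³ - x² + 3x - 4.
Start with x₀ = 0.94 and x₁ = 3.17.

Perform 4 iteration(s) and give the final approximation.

f(x) = x³ - x² + 3x - 4
x₀ = 0.94, x₁ = 3.17

Secant formula: x_{n+1} = x_n - f(x_n)(x_n - x_{n-1})/(f(x_n) - f(x_{n-1}))

Iteration 1:
  f(0.940000) = -1.233016
  f(3.170000) = 27.316113
  x_2 = 3.170000 - 27.316113×(3.170000 - 0.940000)/(27.316113 - (-1.233016))
       = 1.036312
Iteration 2:
  f(3.170000) = 27.316113
  f(1.036312) = -0.852067
  x_3 = 1.036312 - (-0.852067)×(1.036312 - 3.170000)/(-0.852067 - 27.316113)
       = 1.100855
Iteration 3:
  f(1.036312) = -0.852067
  f(1.100855) = -0.575213
  x_4 = 1.100855 - (-0.575213)×(1.100855 - 1.036312)/(-0.575213 - (-0.852067))
       = 1.234953
Iteration 4:
  f(1.100855) = -0.575213
  f(1.234953) = 0.063187
  x_5 = 1.234953 - 0.063187×(1.234953 - 1.100855)/(0.063187 - (-0.575213))
       = 1.221680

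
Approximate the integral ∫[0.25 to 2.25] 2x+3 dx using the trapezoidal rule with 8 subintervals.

f(x) = 2x+3
a = 0.25, b = 2.25, n = 8
h = (b - a)/n = 0.250000

Trapezoidal rule: (h/2)[f(x₀) + 2f(x₁) + 2f(x₂) + ... + f(xₙ)]

x_0 = 0.2500, f(x_0) = 3.500000, coefficient = 1
x_1 = 0.5000, f(x_1) = 4.000000, coefficient = 2
x_2 = 0.7500, f(x_2) = 4.500000, coefficient = 2
x_3 = 1.0000, f(x_3) = 5.000000, coefficient = 2
x_4 = 1.2500, f(x_4) = 5.500000, coefficient = 2
x_5 = 1.5000, f(x_5) = 6.000000, coefficient = 2
x_6 = 1.7500, f(x_6) = 6.500000, coefficient = 2
x_7 = 2.0000, f(x_7) = 7.000000, coefficient = 2
x_8 = 2.2500, f(x_8) = 7.500000, coefficient = 1

I ≈ (0.250000/2) × 88.000000 = 11.000000
Exact value: 11.000000
Error: 0.000000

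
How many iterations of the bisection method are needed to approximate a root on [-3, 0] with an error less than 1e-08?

We need (b-a)/2^n ≤ 1e-08
(0 - (-3))/2^n ≤ 1e-08
3/2^n ≤ 1e-08
2^n ≥ 300000000
n ≥ log₂(300000000) = 28.16
n ≥ 29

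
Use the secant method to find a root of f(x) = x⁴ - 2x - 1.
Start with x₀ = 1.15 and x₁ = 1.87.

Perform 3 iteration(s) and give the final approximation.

f(x) = x⁴ - 2x - 1
x₀ = 1.15, x₁ = 1.87

Secant formula: x_{n+1} = x_n - f(x_n)(x_n - x_{n-1})/(f(x_n) - f(x_{n-1}))

Iteration 1:
  f(1.150000) = -1.550994
  f(1.870000) = 7.488310
  x_2 = 1.870000 - 7.488310×(1.870000 - 1.150000)/(7.488310 - (-1.550994))
       = 1.273540
Iteration 2:
  f(1.870000) = 7.488310
  f(1.273540) = -0.916507
  x_3 = 1.273540 - (-0.916507)×(1.273540 - 1.870000)/(-0.916507 - 7.488310)
       = 1.338581
Iteration 3:
  f(1.273540) = -0.916507
  f(1.338581) = -0.466616
  x_4 = 1.338581 - (-0.466616)×(1.338581 - 1.273540)/(-0.466616 - (-0.916507))
       = 1.406040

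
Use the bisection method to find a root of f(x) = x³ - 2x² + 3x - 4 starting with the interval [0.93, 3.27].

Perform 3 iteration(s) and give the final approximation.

f(x) = x³ - 2x² + 3x - 4
Initial interval: [0.93, 3.27]

Iteration 1:
  c_1 = (0.930000 + 3.270000)/2 = 2.100000
  f(c_1) = f(2.100000) = 2.741000
  f(a) × f(c) < 0, new interval: [0.930000, 2.100000]
Iteration 2:
  c_2 = (0.930000 + 2.100000)/2 = 1.515000
  f(c_2) = f(1.515000) = -0.568184
  f(a) × f(c) ≥ 0, new interval: [1.515000, 2.100000]
Iteration 3:
  c_3 = (1.515000 + 2.100000)/2 = 1.807500
  f(c_3) = f(1.807500) = 0.793592
  f(a) × f(c) < 0, new interval: [1.515000, 1.807500]

After 3 iteration(s), the approximation is c_3 = 1.807500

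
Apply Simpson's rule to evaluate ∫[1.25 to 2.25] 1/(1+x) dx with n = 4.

f(x) = 1/(1+x)
a = 1.25, b = 2.25, n = 4
h = (b - a)/n = 0.250000

Simpson's rule: (h/3)[f(x₀) + 4f(x₁) + 2f(x₂) + ... + f(xₙ)]

x_0 = 1.2500, f(x_0) = 0.444444, coefficient = 1
x_1 = 1.5000, f(x_1) = 0.400000, coefficient = 4
x_2 = 1.7500, f(x_2) = 0.363636, coefficient = 2
x_3 = 2.0000, f(x_3) = 0.333333, coefficient = 4
x_4 = 2.2500, f(x_4) = 0.307692, coefficient = 1

I ≈ (0.250000/3) × 4.412743 = 0.367729
Exact value: 0.367725
Error: 0.000004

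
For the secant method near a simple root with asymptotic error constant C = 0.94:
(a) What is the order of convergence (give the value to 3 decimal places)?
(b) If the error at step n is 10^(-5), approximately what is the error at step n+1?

(a) Secant method has superlinear convergence with order φ = (1+√5)/2 ≈ 1.618.
    This means |e_{n+1}| ≈ C|e_n|^1.618.

(b) With |e_n| = 10^(-5) and C = 0.94:
    |e_{n+1}| ≈ 0.94 × (10^(-5))^1.618 = 0.94 × 10^(-8.09)

(a) ≈ 1.618 (golden ratio); (b) |e_{n+1}| ≈ 7.638e-09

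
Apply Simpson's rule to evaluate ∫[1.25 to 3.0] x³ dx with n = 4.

f(x) = x³
a = 1.25, b = 3.0, n = 4
h = (b - a)/n = 0.437500

Simpson's rule: (h/3)[f(x₀) + 4f(x₁) + 2f(x₂) + ... + f(xₙ)]

x_0 = 1.2500, f(x_0) = 1.953125, coefficient = 1
x_1 = 1.6875, f(x_1) = 4.805420, coefficient = 4
x_2 = 2.1250, f(x_2) = 9.595703, coefficient = 2
x_3 = 2.5625, f(x_3) = 16.826416, coefficient = 4
x_4 = 3.0000, f(x_4) = 27.000000, coefficient = 1

I ≈ (0.437500/3) × 134.671875 = 19.639648
Exact value: 19.639648
Error: 0.000000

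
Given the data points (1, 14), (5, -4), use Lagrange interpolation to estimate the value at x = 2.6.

Lagrange interpolation formula:
P(x) = Σ yᵢ × Lᵢ(x)
where Lᵢ(x) = Π_{j≠i} (x - xⱼ)/(xᵢ - xⱼ)

L_0(2.6) = (2.6 - 5)/(1 - 5) = 0.600000
L_1(2.6) = (2.6 - 1)/(5 - 1) = 0.400000

P(2.6) = 14×L_0(2.6) + (-4)×L_1(2.6)
P(2.6) = 6.800000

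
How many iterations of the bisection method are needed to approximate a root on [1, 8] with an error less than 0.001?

We need (b-a)/2^n ≤ 0.001
(8 - 1)/2^n ≤ 0.001
7/2^n ≤ 0.001
2^n ≥ 7000
n ≥ log₂(7000) = 12.77
n ≥ 13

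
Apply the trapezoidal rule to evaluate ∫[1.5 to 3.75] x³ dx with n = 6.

f(x) = x³
a = 1.5, b = 3.75, n = 6
h = (b - a)/n = 0.375000

Trapezoidal rule: (h/2)[f(x₀) + 2f(x₁) + 2f(x₂) + ... + f(xₙ)]

x_0 = 1.5000, f(x_0) = 3.375000, coefficient = 1
x_1 = 1.8750, f(x_1) = 6.591797, coefficient = 2
x_2 = 2.2500, f(x_2) = 11.390625, coefficient = 2
x_3 = 2.6250, f(x_3) = 18.087891, coefficient = 2
x_4 = 3.0000, f(x_4) = 27.000000, coefficient = 2
x_5 = 3.3750, f(x_5) = 38.443359, coefficient = 2
x_6 = 3.7500, f(x_6) = 52.734375, coefficient = 1

I ≈ (0.375000/2) × 259.136719 = 48.588135
Exact value: 48.172852
Error: 0.415283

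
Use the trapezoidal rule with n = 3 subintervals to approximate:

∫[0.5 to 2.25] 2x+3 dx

f(x) = 2x+3
a = 0.5, b = 2.25, n = 3
h = (b - a)/n = 0.583333

Trapezoidal rule: (h/2)[f(x₀) + 2f(x₁) + 2f(x₂) + ... + f(xₙ)]

x_0 = 0.5000, f(x_0) = 4.000000, coefficient = 1
x_1 = 1.0833, f(x_1) = 5.166667, coefficient = 2
x_2 = 1.6667, f(x_2) = 6.333333, coefficient = 2
x_3 = 2.2500, f(x_3) = 7.500000, coefficient = 1

I ≈ (0.583333/2) × 34.500000 = 10.062500
Exact value: 10.062500
Error: 0.000000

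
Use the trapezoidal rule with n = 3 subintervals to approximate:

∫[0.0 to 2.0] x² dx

f(x) = x²
a = 0.0, b = 2.0, n = 3
h = (b - a)/n = 0.666667

Trapezoidal rule: (h/2)[f(x₀) + 2f(x₁) + 2f(x₂) + ... + f(xₙ)]

x_0 = 0.0000, f(x_0) = 0.000000, coefficient = 1
x_1 = 0.6667, f(x_1) = 0.444444, coefficient = 2
x_2 = 1.3333, f(x_2) = 1.777778, coefficient = 2
x_3 = 2.0000, f(x_3) = 4.000000, coefficient = 1

I ≈ (0.666667/2) × 8.444444 = 2.814815
Exact value: 2.666667
Error: 0.148148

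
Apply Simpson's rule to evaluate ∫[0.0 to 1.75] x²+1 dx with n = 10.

f(x) = x²+1
a = 0.0, b = 1.75, n = 10
h = (b - a)/n = 0.175000

Simpson's rule: (h/3)[f(x₀) + 4f(x₁) + 2f(x₂) + ... + f(xₙ)]

x_0 = 0.0000, f(x_0) = 1.000000, coefficient = 1
x_1 = 0.1750, f(x_1) = 1.030625, coefficient = 4
x_2 = 0.3500, f(x_2) = 1.122500, coefficient = 2
x_3 = 0.5250, f(x_3) = 1.275625, coefficient = 4
x_4 = 0.7000, f(x_4) = 1.490000, coefficient = 2
x_5 = 0.8750, f(x_5) = 1.765625, coefficient = 4
x_6 = 1.0500, f(x_6) = 2.102500, coefficient = 2
x_7 = 1.2250, f(x_7) = 2.500625, coefficient = 4
x_8 = 1.4000, f(x_8) = 2.960000, coefficient = 2
x_9 = 1.5750, f(x_9) = 3.480625, coefficient = 4
x_10 = 1.7500, f(x_10) = 4.062500, coefficient = 1

I ≈ (0.175000/3) × 60.625000 = 3.536458
Exact value: 3.536458
Error: 0.000000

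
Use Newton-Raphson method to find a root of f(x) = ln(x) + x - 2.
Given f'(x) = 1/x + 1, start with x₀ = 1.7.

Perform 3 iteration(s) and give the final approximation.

f(x) = ln(x) + x - 2
f'(x) = 1/x + 1
x₀ = 1.7

Newton-Raphson formula: x_{n+1} = x_n - f(x_n)/f'(x_n)

Iteration 1:
  f(1.700000) = 0.230628
  f'(1.700000) = 1.588235
  x_1 = 1.700000 - 0.230628/1.588235 = 1.554790
Iteration 2:
  f(1.554790) = -0.003870
  f'(1.554790) = 1.643174
  x_2 = 1.554790 - (-0.003870)/1.643174 = 1.557145
Iteration 3:
  f(1.557145) = -0.000001
  f'(1.557145) = 1.642201
  x_3 = 1.557145 - (-0.000001)/1.642201 = 1.557146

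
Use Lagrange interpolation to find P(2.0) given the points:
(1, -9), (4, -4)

Lagrange interpolation formula:
P(x) = Σ yᵢ × Lᵢ(x)
where Lᵢ(x) = Π_{j≠i} (x - xⱼ)/(xᵢ - xⱼ)

L_0(2.0) = (2.0 - 4)/(1 - 4) = 0.666667
L_1(2.0) = (2.0 - 1)/(4 - 1) = 0.333333

P(2.0) = (-9)×L_0(2.0) + (-4)×L_1(2.0)
P(2.0) = -7.333333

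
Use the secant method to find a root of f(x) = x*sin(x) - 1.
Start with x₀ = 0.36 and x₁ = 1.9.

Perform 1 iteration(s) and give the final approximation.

f(x) = x*sin(x) - 1
x₀ = 0.36, x₁ = 1.9

Secant formula: x_{n+1} = x_n - f(x_n)(x_n - x_{n-1})/(f(x_n) - f(x_{n-1}))

Iteration 1:
  f(0.360000) = -0.873181
  f(1.900000) = 0.797970
  x_2 = 1.900000 - 0.797970×(1.900000 - 0.360000)/(0.797970 - (-0.873181))
       = 1.164654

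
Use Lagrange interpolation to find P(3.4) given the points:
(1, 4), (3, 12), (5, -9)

Lagrange interpolation formula:
P(x) = Σ yᵢ × Lᵢ(x)
where Lᵢ(x) = Π_{j≠i} (x - xⱼ)/(xᵢ - xⱼ)

L_0(3.4) = (3.4 - 3)/(1 - 3) × (3.4 - 5)/(1 - 5) = -0.080000
L_1(3.4) = (3.4 - 1)/(3 - 1) × (3.4 - 5)/(3 - 5) = 0.960000
L_2(3.4) = (3.4 - 1)/(5 - 1) × (3.4 - 3)/(5 - 3) = 0.120000

P(3.4) = 4×L_0(3.4) + 12×L_1(3.4) + (-9)×L_2(3.4)
P(3.4) = 10.120000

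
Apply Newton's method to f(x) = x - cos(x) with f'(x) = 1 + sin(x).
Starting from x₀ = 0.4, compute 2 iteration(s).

f(x) = x - cos(x)
f'(x) = 1 + sin(x)
x₀ = 0.4

Newton-Raphson formula: x_{n+1} = x_n - f(x_n)/f'(x_n)

Iteration 1:
  f(0.400000) = -0.521061
  f'(0.400000) = 1.389418
  x_1 = 0.400000 - (-0.521061)/1.389418 = 0.775021
Iteration 2:
  f(0.775021) = 0.060615
  f'(0.775021) = 1.699731
  x_2 = 0.775021 - 0.060615/1.699731 = 0.739360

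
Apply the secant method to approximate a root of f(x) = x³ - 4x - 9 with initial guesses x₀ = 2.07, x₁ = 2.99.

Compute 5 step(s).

f(x) = x³ - 4x - 9
x₀ = 2.07, x₁ = 2.99

Secant formula: x_{n+1} = x_n - f(x_n)(x_n - x_{n-1})/(f(x_n) - f(x_{n-1}))

Iteration 1:
  f(2.070000) = -8.410257
  f(2.990000) = 5.770899
  x_2 = 2.990000 - 5.770899×(2.990000 - 2.070000)/(5.770899 - (-8.410257))
       = 2.615614
Iteration 2:
  f(2.990000) = 5.770899
  f(2.615614) = -1.567900
  x_3 = 2.615614 - (-1.567900)×(2.615614 - 2.990000)/(-1.567900 - 5.770899)
       = 2.695600
Iteration 3:
  f(2.615614) = -1.567900
  f(2.695600) = -0.195476
  x_4 = 2.695600 - (-0.195476)×(2.695600 - 2.615614)/(-0.195476 - (-1.567900))
       = 2.706992
Iteration 4:
  f(2.695600) = -0.195476
  f(2.706992) = 0.008347
  x_5 = 2.706992 - 0.008347×(2.706992 - 2.695600)/(0.008347 - (-0.195476))
       = 2.706526
Iteration 5:
  f(2.706992) = 0.008347
  f(2.706526) = -0.000041
  x_6 = 2.706526 - (-0.000041)×(2.706526 - 2.706992)/(-0.000041 - 0.008347)
       = 2.706528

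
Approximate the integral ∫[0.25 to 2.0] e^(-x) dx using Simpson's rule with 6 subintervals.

f(x) = e^(-x)
a = 0.25, b = 2.0, n = 6
h = (b - a)/n = 0.291667

Simpson's rule: (h/3)[f(x₀) + 4f(x₁) + 2f(x₂) + ... + f(xₙ)]

x_0 = 0.2500, f(x_0) = 0.778801, coefficient = 1
x_1 = 0.5417, f(x_1) = 0.581778, coefficient = 4
x_2 = 0.8333, f(x_2) = 0.434598, coefficient = 2
x_3 = 1.1250, f(x_3) = 0.324652, coefficient = 4
x_4 = 1.4167, f(x_4) = 0.242521, coefficient = 2
x_5 = 1.7083, f(x_5) = 0.181167, coefficient = 4
x_6 = 2.0000, f(x_6) = 0.135335, coefficient = 1

I ≈ (0.291667/3) × 6.618766 = 0.643491
Exact value: 0.643465
Error: 0.000026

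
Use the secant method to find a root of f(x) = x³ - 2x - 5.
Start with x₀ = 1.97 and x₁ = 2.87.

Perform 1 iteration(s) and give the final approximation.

f(x) = x³ - 2x - 5
x₀ = 1.97, x₁ = 2.87

Secant formula: x_{n+1} = x_n - f(x_n)(x_n - x_{n-1})/(f(x_n) - f(x_{n-1}))

Iteration 1:
  f(1.970000) = -1.294627
  f(2.870000) = 12.899903
  x_2 = 2.870000 - 12.899903×(2.870000 - 1.970000)/(12.899903 - (-1.294627))
       = 2.052085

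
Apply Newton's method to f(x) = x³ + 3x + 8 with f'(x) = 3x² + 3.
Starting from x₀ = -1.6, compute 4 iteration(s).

f(x) = x³ + 3x + 8
f'(x) = 3x² + 3
x₀ = -1.6

Newton-Raphson formula: x_{n+1} = x_n - f(x_n)/f'(x_n)

Iteration 1:
  f(-1.600000) = -0.896000
  f'(-1.600000) = 10.680000
  x_1 = -1.600000 - (-0.896000)/10.680000 = -1.516105
Iteration 2:
  f(-1.516105) = -0.033194
  f'(-1.516105) = 9.895722
  x_2 = -1.516105 - (-0.033194)/9.895722 = -1.512751
Iteration 3:
  f(-1.512751) = -0.000051
  f'(-1.512751) = 9.865242
  x_3 = -1.512751 - (-0.000051)/9.865242 = -1.512745
Iteration 4:
  f(-1.512745) = 0.000000
  f'(-1.512745) = 9.865195
  x_4 = -1.512745 - 0.000000/9.865195 = -1.512745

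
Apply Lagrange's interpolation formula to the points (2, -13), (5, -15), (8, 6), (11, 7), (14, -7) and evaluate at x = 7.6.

Lagrange interpolation formula:
P(x) = Σ yᵢ × Lᵢ(x)
where Lᵢ(x) = Π_{j≠i} (x - xⱼ)/(xᵢ - xⱼ)

L_0(7.6) = (7.6 - 5)/(2 - 5) × (7.6 - 8)/(2 - 8) × (7.6 - 11)/(2 - 11) × (7.6 - 14)/(2 - 14) = -0.011641
L_1(7.6) = (7.6 - 2)/(5 - 2) × (7.6 - 8)/(5 - 8) × (7.6 - 11)/(5 - 11) × (7.6 - 14)/(5 - 14) = 0.100293
L_2(7.6) = (7.6 - 2)/(8 - 2) × (7.6 - 5)/(8 - 5) × (7.6 - 11)/(8 - 11) × (7.6 - 14)/(8 - 14) = 0.977857
L_3(7.6) = (7.6 - 2)/(11 - 2) × (7.6 - 5)/(11 - 5) × (7.6 - 8)/(11 - 8) × (7.6 - 14)/(11 - 14) = -0.076695
L_4(7.6) = (7.6 - 2)/(14 - 2) × (7.6 - 5)/(14 - 5) × (7.6 - 8)/(14 - 8) × (7.6 - 11)/(14 - 11) = 0.010186

P(7.6) = (-13)×L_0(7.6) + (-15)×L_1(7.6) + 6×L_2(7.6) + 7×L_3(7.6) + (-7)×L_4(7.6)
P(7.6) = 3.905916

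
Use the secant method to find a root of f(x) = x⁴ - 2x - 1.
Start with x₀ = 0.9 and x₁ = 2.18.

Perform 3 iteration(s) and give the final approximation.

f(x) = x⁴ - 2x - 1
x₀ = 0.9, x₁ = 2.18

Secant formula: x_{n+1} = x_n - f(x_n)(x_n - x_{n-1})/(f(x_n) - f(x_{n-1}))

Iteration 1:
  f(0.900000) = -2.143900
  f(2.180000) = 17.225306
  x_2 = 2.180000 - 17.225306×(2.180000 - 0.900000)/(17.225306 - (-2.143900))
       = 1.041678
Iteration 2:
  f(2.180000) = 17.225306
  f(1.041678) = -1.905929
  x_3 = 1.041678 - (-1.905929)×(1.041678 - 2.180000)/(-1.905929 - 17.225306)
       = 1.155082
Iteration 3:
  f(1.041678) = -1.905929
  f(1.155082) = -1.530035
  x_4 = 1.155082 - (-1.530035)×(1.155082 - 1.041678)/(-1.530035 - (-1.905929))
       = 1.616681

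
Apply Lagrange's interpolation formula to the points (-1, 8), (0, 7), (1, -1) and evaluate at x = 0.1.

Lagrange interpolation formula:
P(x) = Σ yᵢ × Lᵢ(x)
where Lᵢ(x) = Π_{j≠i} (x - xⱼ)/(xᵢ - xⱼ)

L_0(0.1) = (0.1 - 0)/(-1 - 0) × (0.1 - 1)/(-1 - 1) = -0.045000
L_1(0.1) = (0.1 - (-1))/(0 - (-1)) × (0.1 - 1)/(0 - 1) = 0.990000
L_2(0.1) = (0.1 - (-1))/(1 - (-1)) × (0.1 - 0)/(1 - 0) = 0.055000

P(0.1) = 8×L_0(0.1) + 7×L_1(0.1) + (-1)×L_2(0.1)
P(0.1) = 6.515000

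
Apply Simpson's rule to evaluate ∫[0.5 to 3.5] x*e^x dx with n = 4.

f(x) = x*e^x
a = 0.5, b = 3.5, n = 4
h = (b - a)/n = 0.750000

Simpson's rule: (h/3)[f(x₀) + 4f(x₁) + 2f(x₂) + ... + f(xₙ)]

x_0 = 0.5000, f(x_0) = 0.824361, coefficient = 1
x_1 = 1.2500, f(x_1) = 4.362929, coefficient = 4
x_2 = 2.0000, f(x_2) = 14.778112, coefficient = 2
x_3 = 2.7500, f(x_3) = 43.017238, coefficient = 4
x_4 = 3.5000, f(x_4) = 115.904082, coefficient = 1

I ≈ (0.750000/3) × 335.805332 = 83.951333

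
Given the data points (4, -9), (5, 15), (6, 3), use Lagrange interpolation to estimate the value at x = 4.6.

Lagrange interpolation formula:
P(x) = Σ yᵢ × Lᵢ(x)
where Lᵢ(x) = Π_{j≠i} (x - xⱼ)/(xᵢ - xⱼ)

L_0(4.6) = (4.6 - 5)/(4 - 5) × (4.6 - 6)/(4 - 6) = 0.280000
L_1(4.6) = (4.6 - 4)/(5 - 4) × (4.6 - 6)/(5 - 6) = 0.840000
L_2(4.6) = (4.6 - 4)/(6 - 4) × (4.6 - 5)/(6 - 5) = -0.120000

P(4.6) = (-9)×L_0(4.6) + 15×L_1(4.6) + 3×L_2(4.6)
P(4.6) = 9.720000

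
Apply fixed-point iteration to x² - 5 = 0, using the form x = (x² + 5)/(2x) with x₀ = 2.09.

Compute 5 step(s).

Equation: x² - 5 = 0
Fixed-point form: x = (x² + 5)/(2x)
x₀ = 2.09

x_1 = g(2.090000) = 2.241172
x_2 = g(2.241172) = 2.236074
x_3 = g(2.236074) = 2.236068
x_4 = g(2.236068) = 2.236068
x_5 = g(2.236068) = 2.236068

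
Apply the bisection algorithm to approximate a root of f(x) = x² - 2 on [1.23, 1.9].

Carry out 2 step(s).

f(x) = x² - 2
Initial interval: [1.23, 1.9]

Iteration 1:
  c_1 = (1.230000 + 1.900000)/2 = 1.565000
  f(c_1) = f(1.565000) = 0.449225
  f(a) × f(c) < 0, new interval: [1.230000, 1.565000]
Iteration 2:
  c_2 = (1.230000 + 1.565000)/2 = 1.397500
  f(c_2) = f(1.397500) = -0.046994
  f(a) × f(c) ≥ 0, new interval: [1.397500, 1.565000]

After 2 iteration(s), the approximation is c_2 = 1.397500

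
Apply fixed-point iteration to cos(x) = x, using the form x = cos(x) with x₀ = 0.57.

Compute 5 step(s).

Equation: cos(x) = x
Fixed-point form: x = cos(x)
x₀ = 0.57

x_1 = g(0.570000) = 0.841901
x_2 = g(0.841901) = 0.666046
x_3 = g(0.666046) = 0.786271
x_4 = g(0.786271) = 0.706489
x_5 = g(0.706489) = 0.760646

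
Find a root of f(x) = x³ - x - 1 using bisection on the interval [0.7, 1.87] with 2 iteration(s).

f(x) = x³ - x - 1
Initial interval: [0.7, 1.87]

Iteration 1:
  c_1 = (0.700000 + 1.870000)/2 = 1.285000
  f(c_1) = f(1.285000) = -0.163176
  f(a) × f(c) ≥ 0, new interval: [1.285000, 1.870000]
Iteration 2:
  c_2 = (1.285000 + 1.870000)/2 = 1.577500
  f(c_2) = f(1.577500) = 1.348119
  f(a) × f(c) < 0, new interval: [1.285000, 1.577500]

After 2 iteration(s), the approximation is c_2 = 1.577500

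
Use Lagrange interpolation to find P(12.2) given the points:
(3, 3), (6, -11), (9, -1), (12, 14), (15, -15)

Lagrange interpolation formula:
P(x) = Σ yᵢ × Lᵢ(x)
where Lᵢ(x) = Π_{j≠i} (x - xⱼ)/(xᵢ - xⱼ)

L_0(12.2) = (12.2 - 6)/(3 - 6) × (12.2 - 9)/(3 - 9) × (12.2 - 12)/(3 - 12) × (12.2 - 15)/(3 - 15) = -0.005715
L_1(12.2) = (12.2 - 3)/(6 - 3) × (12.2 - 9)/(6 - 9) × (12.2 - 12)/(6 - 12) × (12.2 - 15)/(6 - 15) = 0.033923
L_2(12.2) = (12.2 - 3)/(9 - 3) × (12.2 - 6)/(9 - 6) × (12.2 - 12)/(9 - 12) × (12.2 - 15)/(9 - 15) = -0.098588
L_3(12.2) = (12.2 - 3)/(12 - 3) × (12.2 - 6)/(12 - 6) × (12.2 - 9)/(12 - 9) × (12.2 - 15)/(12 - 15) = 1.051602
L_4(12.2) = (12.2 - 3)/(15 - 3) × (12.2 - 6)/(15 - 6) × (12.2 - 9)/(15 - 9) × (12.2 - 12)/(15 - 12) = 0.018779

P(12.2) = 3×L_0(12.2) + (-11)×L_1(12.2) + (-1)×L_2(12.2) + 14×L_3(12.2) + (-15)×L_4(12.2)
P(12.2) = 14.149037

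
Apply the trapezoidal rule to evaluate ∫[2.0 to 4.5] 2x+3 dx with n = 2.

f(x) = 2x+3
a = 2.0, b = 4.5, n = 2
h = (b - a)/n = 1.250000

Trapezoidal rule: (h/2)[f(x₀) + 2f(x₁) + 2f(x₂) + ... + f(xₙ)]

x_0 = 2.0000, f(x_0) = 7.000000, coefficient = 1
x_1 = 3.2500, f(x_1) = 9.500000, coefficient = 2
x_2 = 4.5000, f(x_2) = 12.000000, coefficient = 1

I ≈ (1.250000/2) × 38.000000 = 23.750000
Exact value: 23.750000
Error: 0.000000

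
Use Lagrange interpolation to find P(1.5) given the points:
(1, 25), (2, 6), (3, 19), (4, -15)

Lagrange interpolation formula:
P(x) = Σ yᵢ × Lᵢ(x)
where Lᵢ(x) = Π_{j≠i} (x - xⱼ)/(xᵢ - xⱼ)

L_0(1.5) = (1.5 - 2)/(1 - 2) × (1.5 - 3)/(1 - 3) × (1.5 - 4)/(1 - 4) = 0.312500
L_1(1.5) = (1.5 - 1)/(2 - 1) × (1.5 - 3)/(2 - 3) × (1.5 - 4)/(2 - 4) = 0.937500
L_2(1.5) = (1.5 - 1)/(3 - 1) × (1.5 - 2)/(3 - 2) × (1.5 - 4)/(3 - 4) = -0.312500
L_3(1.5) = (1.5 - 1)/(4 - 1) × (1.5 - 2)/(4 - 2) × (1.5 - 3)/(4 - 3) = 0.062500

P(1.5) = 25×L_0(1.5) + 6×L_1(1.5) + 19×L_2(1.5) + (-15)×L_3(1.5)
P(1.5) = 6.562500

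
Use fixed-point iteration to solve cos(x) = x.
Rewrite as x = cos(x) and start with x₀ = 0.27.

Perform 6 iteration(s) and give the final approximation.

Equation: cos(x) = x
Fixed-point form: x = cos(x)
x₀ = 0.27

x_1 = g(0.270000) = 0.963771
x_2 = g(0.963771) = 0.570427
x_3 = g(0.570427) = 0.841671
x_4 = g(0.841671) = 0.666218
x_5 = g(0.666218) = 0.786165
x_6 = g(0.786165) = 0.706565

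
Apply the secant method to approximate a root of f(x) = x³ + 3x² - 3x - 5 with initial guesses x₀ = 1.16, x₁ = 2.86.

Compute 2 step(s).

f(x) = x³ + 3x² - 3x - 5
x₀ = 1.16, x₁ = 2.86

Secant formula: x_{n+1} = x_n - f(x_n)(x_n - x_{n-1})/(f(x_n) - f(x_{n-1}))

Iteration 1:
  f(1.160000) = -2.882304
  f(2.860000) = 34.352456
  x_2 = 2.860000 - 34.352456×(2.860000 - 1.160000)/(34.352456 - (-2.882304))
       = 1.291595
Iteration 2:
  f(2.860000) = 34.352456
  f(1.291595) = -1.715468
  x_3 = 1.291595 - (-1.715468)×(1.291595 - 2.860000)/(-1.715468 - 34.352456)
       = 1.366192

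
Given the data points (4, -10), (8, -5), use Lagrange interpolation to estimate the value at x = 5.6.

Lagrange interpolation formula:
P(x) = Σ yᵢ × Lᵢ(x)
where Lᵢ(x) = Π_{j≠i} (x - xⱼ)/(xᵢ - xⱼ)

L_0(5.6) = (5.6 - 8)/(4 - 8) = 0.600000
L_1(5.6) = (5.6 - 4)/(8 - 4) = 0.400000

P(5.6) = (-10)×L_0(5.6) + (-5)×L_1(5.6)
P(5.6) = -8.000000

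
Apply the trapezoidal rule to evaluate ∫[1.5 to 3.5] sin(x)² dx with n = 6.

f(x) = sin(x)²
a = 1.5, b = 3.5, n = 6
h = (b - a)/n = 0.333333

Trapezoidal rule: (h/2)[f(x₀) + 2f(x₁) + 2f(x₂) + ... + f(xₙ)]

x_0 = 1.5000, f(x_0) = 0.994996, coefficient = 1
x_1 = 1.8333, f(x_1) = 0.932643, coefficient = 2
x_2 = 2.1667, f(x_2) = 0.685022, coefficient = 2
x_3 = 2.5000, f(x_3) = 0.358169, coefficient = 2
x_4 = 2.8333, f(x_4) = 0.092052, coefficient = 2
x_5 = 3.1667, f(x_5) = 0.000629, coefficient = 2
x_6 = 3.5000, f(x_6) = 0.123049, coefficient = 1

I ≈ (0.333333/2) × 5.255074 = 0.875846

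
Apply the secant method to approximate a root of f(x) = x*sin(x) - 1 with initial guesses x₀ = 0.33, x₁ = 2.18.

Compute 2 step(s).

f(x) = x*sin(x) - 1
x₀ = 0.33, x₁ = 2.18

Secant formula: x_{n+1} = x_n - f(x_n)(x_n - x_{n-1})/(f(x_n) - f(x_{n-1}))

Iteration 1:
  f(0.330000) = -0.893066
  f(2.180000) = 0.787827
  x_2 = 2.180000 - 0.787827×(2.180000 - 0.330000)/(0.787827 - (-0.893066))
       = 1.312913
Iteration 2:
  f(2.180000) = 0.787827
  f(1.312913) = 0.269498
  x_3 = 1.312913 - 0.269498×(1.312913 - 2.180000)/(0.269498 - 0.787827)
       = 0.862083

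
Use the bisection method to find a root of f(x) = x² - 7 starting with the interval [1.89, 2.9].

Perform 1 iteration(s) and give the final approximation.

f(x) = x² - 7
Initial interval: [1.89, 2.9]

Iteration 1:
  c_1 = (1.890000 + 2.900000)/2 = 2.395000
  f(c_1) = f(2.395000) = -1.263975
  f(a) × f(c) ≥ 0, new interval: [2.395000, 2.900000]

After 1 iteration(s), the approximation is c_1 = 2.395000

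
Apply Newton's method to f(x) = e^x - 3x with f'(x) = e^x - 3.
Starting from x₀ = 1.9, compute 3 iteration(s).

f(x) = e^x - 3x
f'(x) = e^x - 3
x₀ = 1.9

Newton-Raphson formula: x_{n+1} = x_n - f(x_n)/f'(x_n)

Iteration 1:
  f(1.900000) = 0.985894
  f'(1.900000) = 3.685894
  x_1 = 1.900000 - 0.985894/3.685894 = 1.632522
Iteration 2:
  f(1.632522) = 0.219198
  f'(1.632522) = 2.116765
  x_2 = 1.632522 - 0.219198/2.116765 = 1.528969
Iteration 3:
  f(1.528969) = 0.026511
  f'(1.528969) = 1.613419
  x_3 = 1.528969 - 0.026511/1.613419 = 1.512537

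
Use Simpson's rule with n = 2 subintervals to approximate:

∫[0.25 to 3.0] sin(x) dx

f(x) = sin(x)
a = 0.25, b = 3.0, n = 2
h = (b - a)/n = 1.375000

Simpson's rule: (h/3)[f(x₀) + 4f(x₁) + 2f(x₂) + ... + f(xₙ)]

x_0 = 0.2500, f(x_0) = 0.247404, coefficient = 1
x_1 = 1.6250, f(x_1) = 0.998531, coefficient = 4
x_2 = 3.0000, f(x_2) = 0.141120, coefficient = 1

I ≈ (1.375000/3) × 4.382649 = 2.008714
Exact value: 1.958905
Error: 0.049809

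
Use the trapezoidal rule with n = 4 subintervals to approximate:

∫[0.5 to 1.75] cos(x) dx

f(x) = cos(x)
a = 0.5, b = 1.75, n = 4
h = (b - a)/n = 0.312500

Trapezoidal rule: (h/2)[f(x₀) + 2f(x₁) + 2f(x₂) + ... + f(xₙ)]

x_0 = 0.5000, f(x_0) = 0.877583, coefficient = 1
x_1 = 0.8125, f(x_1) = 0.687686, coefficient = 2
x_2 = 1.1250, f(x_2) = 0.431177, coefficient = 2
x_3 = 1.4375, f(x_3) = 0.132902, coefficient = 2
x_4 = 1.7500, f(x_4) = -0.178246, coefficient = 1

I ≈ (0.312500/2) × 3.202865 = 0.500448
Exact value: 0.504560
Error: 0.004113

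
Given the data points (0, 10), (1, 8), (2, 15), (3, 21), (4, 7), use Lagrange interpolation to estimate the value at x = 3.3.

Lagrange interpolation formula:
P(x) = Σ yᵢ × Lᵢ(x)
where Lᵢ(x) = Π_{j≠i} (x - xⱼ)/(xᵢ - xⱼ)

L_0(3.3) = (3.3 - 1)/(0 - 1) × (3.3 - 2)/(0 - 2) × (3.3 - 3)/(0 - 3) × (3.3 - 4)/(0 - 4) = -0.026162
L_1(3.3) = (3.3 - 0)/(1 - 0) × (3.3 - 2)/(1 - 2) × (3.3 - 3)/(1 - 3) × (3.3 - 4)/(1 - 4) = 0.150150
L_2(3.3) = (3.3 - 0)/(2 - 0) × (3.3 - 1)/(2 - 1) × (3.3 - 3)/(2 - 3) × (3.3 - 4)/(2 - 4) = -0.398475
L_3(3.3) = (3.3 - 0)/(3 - 0) × (3.3 - 1)/(3 - 1) × (3.3 - 2)/(3 - 2) × (3.3 - 4)/(3 - 4) = 1.151150
L_4(3.3) = (3.3 - 0)/(4 - 0) × (3.3 - 1)/(4 - 1) × (3.3 - 2)/(4 - 2) × (3.3 - 3)/(4 - 3) = 0.123337

P(3.3) = 10×L_0(3.3) + 8×L_1(3.3) + 15×L_2(3.3) + 21×L_3(3.3) + 7×L_4(3.3)
P(3.3) = 19.999963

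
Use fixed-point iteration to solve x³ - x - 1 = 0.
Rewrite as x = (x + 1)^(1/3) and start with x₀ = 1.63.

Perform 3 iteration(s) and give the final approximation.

Equation: x³ - x - 1 = 0
Fixed-point form: x = (x + 1)^(1/3)
x₀ = 1.63

x_1 = g(1.630000) = 1.380337
x_2 = g(1.380337) = 1.335200
x_3 = g(1.335200) = 1.326706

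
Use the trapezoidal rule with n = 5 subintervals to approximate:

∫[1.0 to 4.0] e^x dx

f(x) = e^x
a = 1.0, b = 4.0, n = 5
h = (b - a)/n = 0.600000

Trapezoidal rule: (h/2)[f(x₀) + 2f(x₁) + 2f(x₂) + ... + f(xₙ)]

x_0 = 1.0000, f(x_0) = 2.718282, coefficient = 1
x_1 = 1.6000, f(x_1) = 4.953032, coefficient = 2
x_2 = 2.2000, f(x_2) = 9.025013, coefficient = 2
x_3 = 2.8000, f(x_3) = 16.444647, coefficient = 2
x_4 = 3.4000, f(x_4) = 29.964100, coefficient = 2
x_5 = 4.0000, f(x_5) = 54.598150, coefficient = 1

I ≈ (0.600000/2) × 178.090017 = 53.427005
Exact value: 51.879868
Error: 1.547137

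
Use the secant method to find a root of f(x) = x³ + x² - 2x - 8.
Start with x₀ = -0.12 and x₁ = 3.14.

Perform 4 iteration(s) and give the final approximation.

f(x) = x³ + x² - 2x - 8
x₀ = -0.12, x₁ = 3.14

Secant formula: x_{n+1} = x_n - f(x_n)(x_n - x_{n-1})/(f(x_n) - f(x_{n-1}))

Iteration 1:
  f(-0.120000) = -7.747328
  f(3.140000) = 26.538744
  x_2 = 3.140000 - 26.538744×(3.140000 - (-0.120000))/(26.538744 - (-7.747328))
       = 0.616634
Iteration 2:
  f(3.140000) = 26.538744
  f(0.616634) = -8.618563
  x_3 = 0.616634 - (-8.618563)×(0.616634 - 3.140000)/(-8.618563 - 26.538744)
       = 1.235219
Iteration 3:
  f(0.616634) = -8.618563
  f(1.235219) = -7.060016
  x_4 = 1.235219 - (-7.060016)×(1.235219 - 0.616634)/(-7.060016 - (-8.618563))
       = 4.037329
Iteration 4:
  f(1.235219) = -7.060016
  f(4.037329) = 66.033929
  x_5 = 4.037329 - 66.033929×(4.037329 - 1.235219)/(66.033929 - (-7.060016))
       = 1.505870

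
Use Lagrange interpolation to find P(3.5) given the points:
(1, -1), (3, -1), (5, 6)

Lagrange interpolation formula:
P(x) = Σ yᵢ × Lᵢ(x)
where Lᵢ(x) = Π_{j≠i} (x - xⱼ)/(xᵢ - xⱼ)

L_0(3.5) = (3.5 - 3)/(1 - 3) × (3.5 - 5)/(1 - 5) = -0.093750
L_1(3.5) = (3.5 - 1)/(3 - 1) × (3.5 - 5)/(3 - 5) = 0.937500
L_2(3.5) = (3.5 - 1)/(5 - 1) × (3.5 - 3)/(5 - 3) = 0.156250

P(3.5) = (-1)×L_0(3.5) + (-1)×L_1(3.5) + 6×L_2(3.5)
P(3.5) = 0.093750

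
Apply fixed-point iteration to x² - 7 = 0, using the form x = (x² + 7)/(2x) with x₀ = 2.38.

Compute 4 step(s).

Equation: x² - 7 = 0
Fixed-point form: x = (x² + 7)/(2x)
x₀ = 2.38

x_1 = g(2.380000) = 2.660588
x_2 = g(2.660588) = 2.645793
x_3 = g(2.645793) = 2.645751
x_4 = g(2.645751) = 2.645751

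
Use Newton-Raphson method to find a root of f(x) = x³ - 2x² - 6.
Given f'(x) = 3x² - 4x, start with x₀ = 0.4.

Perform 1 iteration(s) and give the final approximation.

f(x) = x³ - 2x² - 6
f'(x) = 3x² - 4x
x₀ = 0.4

Newton-Raphson formula: x_{n+1} = x_n - f(x_n)/f'(x_n)

Iteration 1:
  f(0.400000) = -6.256000
  f'(0.400000) = -1.120000
  x_1 = 0.400000 - (-6.256000)/(-1.120000) = -5.185714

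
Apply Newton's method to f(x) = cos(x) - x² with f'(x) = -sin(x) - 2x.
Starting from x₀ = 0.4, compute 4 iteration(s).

f(x) = cos(x) - x²
f'(x) = -sin(x) - 2x
x₀ = 0.4

Newton-Raphson formula: x_{n+1} = x_n - f(x_n)/f'(x_n)

Iteration 1:
  f(0.400000) = 0.761061
  f'(0.400000) = -1.189418
  x_1 = 0.400000 - 0.761061/(-1.189418) = 1.039860
Iteration 2:
  f(1.039860) = -0.574967
  f'(1.039860) = -2.942053
  x_2 = 1.039860 - (-0.574967)/(-2.942053) = 0.844429
Iteration 3:
  f(0.844429) = -0.048902
  f'(0.844429) = -2.436450
  x_3 = 0.844429 - (-0.048902)/(-2.436450) = 0.824358
Iteration 4:
  f(0.824358) = -0.000538
  f'(0.824358) = -2.382828
  x_4 = 0.824358 - (-0.000538)/(-2.382828) = 0.824132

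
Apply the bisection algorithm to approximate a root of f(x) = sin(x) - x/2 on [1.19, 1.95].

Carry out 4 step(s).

f(x) = sin(x) - x/2
Initial interval: [1.19, 1.95]

Iteration 1:
  c_1 = (1.190000 + 1.950000)/2 = 1.570000
  f(c_1) = f(1.570000) = 0.215000
  f(a) × f(c) ≥ 0, new interval: [1.570000, 1.950000]
Iteration 2:
  c_2 = (1.570000 + 1.950000)/2 = 1.760000
  f(c_2) = f(1.760000) = 0.102154
  f(a) × f(c) ≥ 0, new interval: [1.760000, 1.950000]
Iteration 3:
  c_3 = (1.760000 + 1.950000)/2 = 1.855000
  f(c_3) = f(1.855000) = 0.032385
  f(a) × f(c) ≥ 0, new interval: [1.855000, 1.950000]
Iteration 4:
  c_4 = (1.855000 + 1.950000)/2 = 1.902500
  f(c_4) = f(1.902500) = -0.005761
  f(a) × f(c) < 0, new interval: [1.855000, 1.902500]

After 4 iteration(s), the approximation is c_4 = 1.902500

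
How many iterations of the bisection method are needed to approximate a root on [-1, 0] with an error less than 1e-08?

We need (b-a)/2^n ≤ 1e-08
(0 - (-1))/2^n ≤ 1e-08
1/2^n ≤ 1e-08
2^n ≥ 100000000
n ≥ log₂(100000000) = 26.58
n ≥ 27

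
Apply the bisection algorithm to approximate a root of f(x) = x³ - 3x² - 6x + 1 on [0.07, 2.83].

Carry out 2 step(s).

f(x) = x³ - 3x² - 6x + 1
Initial interval: [0.07, 2.83]

Iteration 1:
  c_1 = (0.070000 + 2.830000)/2 = 1.450000
  f(c_1) = f(1.450000) = -10.958875
  f(a) × f(c) < 0, new interval: [0.070000, 1.450000]
Iteration 2:
  c_2 = (0.070000 + 1.450000)/2 = 0.760000
  f(c_2) = f(0.760000) = -4.853824
  f(a) × f(c) < 0, new interval: [0.070000, 0.760000]

After 2 iteration(s), the approximation is c_2 = 0.760000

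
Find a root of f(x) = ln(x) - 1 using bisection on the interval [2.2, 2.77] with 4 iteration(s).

f(x) = ln(x) - 1
Initial interval: [2.2, 2.77]

Iteration 1:
  c_1 = (2.200000 + 2.770000)/2 = 2.485000
  f(c_1) = f(2.485000) = -0.089727
  f(a) × f(c) ≥ 0, new interval: [2.485000, 2.770000]
Iteration 2:
  c_2 = (2.485000 + 2.770000)/2 = 2.627500
  f(c_2) = f(2.627500) = -0.033967
  f(a) × f(c) ≥ 0, new interval: [2.627500, 2.770000]
Iteration 3:
  c_3 = (2.627500 + 2.770000)/2 = 2.698750
  f(c_3) = f(2.698750) = -0.007211
  f(a) × f(c) ≥ 0, new interval: [2.698750, 2.770000]
Iteration 4:
  c_4 = (2.698750 + 2.770000)/2 = 2.734375
  f(c_4) = f(2.734375) = 0.005903
  f(a) × f(c) < 0, new interval: [2.698750, 2.734375]

After 4 iteration(s), the approximation is c_4 = 2.734375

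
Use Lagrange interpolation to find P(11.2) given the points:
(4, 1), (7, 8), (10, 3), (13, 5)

Lagrange interpolation formula:
P(x) = Σ yᵢ × Lᵢ(x)
where Lᵢ(x) = Π_{j≠i} (x - xⱼ)/(xᵢ - xⱼ)

L_0(11.2) = (11.2 - 7)/(4 - 7) × (11.2 - 10)/(4 - 10) × (11.2 - 13)/(4 - 13) = 0.056000
L_1(11.2) = (11.2 - 4)/(7 - 4) × (11.2 - 10)/(7 - 10) × (11.2 - 13)/(7 - 13) = -0.288000
L_2(11.2) = (11.2 - 4)/(10 - 4) × (11.2 - 7)/(10 - 7) × (11.2 - 13)/(10 - 13) = 1.008000
L_3(11.2) = (11.2 - 4)/(13 - 4) × (11.2 - 7)/(13 - 7) × (11.2 - 10)/(13 - 10) = 0.224000

P(11.2) = 1×L_0(11.2) + 8×L_1(11.2) + 3×L_2(11.2) + 5×L_3(11.2)
P(11.2) = 1.896000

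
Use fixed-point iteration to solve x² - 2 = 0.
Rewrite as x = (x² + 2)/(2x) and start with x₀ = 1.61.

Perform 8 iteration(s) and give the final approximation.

Equation: x² - 2 = 0
Fixed-point form: x = (x² + 2)/(2x)
x₀ = 1.61

x_1 = g(1.610000) = 1.426118
x_2 = g(1.426118) = 1.414263
x_3 = g(1.414263) = 1.414214
x_4 = g(1.414214) = 1.414214
x_5 = g(1.414214) = 1.414214
x_6 = g(1.414214) = 1.414214
x_7 = g(1.414214) = 1.414214
x_8 = g(1.414214) = 1.414214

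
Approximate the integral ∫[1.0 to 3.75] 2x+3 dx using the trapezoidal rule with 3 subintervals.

f(x) = 2x+3
a = 1.0, b = 3.75, n = 3
h = (b - a)/n = 0.916667

Trapezoidal rule: (h/2)[f(x₀) + 2f(x₁) + 2f(x₂) + ... + f(xₙ)]

x_0 = 1.0000, f(x_0) = 5.000000, coefficient = 1
x_1 = 1.9167, f(x_1) = 6.833333, coefficient = 2
x_2 = 2.8333, f(x_2) = 8.666667, coefficient = 2
x_3 = 3.7500, f(x_3) = 10.500000, coefficient = 1

I ≈ (0.916667/2) × 46.500000 = 21.312500
Exact value: 21.312500
Error: 0.000000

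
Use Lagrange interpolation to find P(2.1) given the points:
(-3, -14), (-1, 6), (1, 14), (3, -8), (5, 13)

Lagrange interpolation formula:
P(x) = Σ yᵢ × Lᵢ(x)
where Lᵢ(x) = Π_{j≠i} (x - xⱼ)/(xᵢ - xⱼ)

L_0(2.1) = (2.1 - (-1))/(-3 - (-1)) × (2.1 - 1)/(-3 - 1) × (2.1 - 3)/(-3 - 3) × (2.1 - 5)/(-3 - 5) = 0.023177
L_1(2.1) = (2.1 - (-3))/(-1 - (-3)) × (2.1 - 1)/(-1 - 1) × (2.1 - 3)/(-1 - 3) × (2.1 - 5)/(-1 - 5) = -0.152522
L_2(2.1) = (2.1 - (-3))/(1 - (-3)) × (2.1 - (-1))/(1 - (-1)) × (2.1 - 3)/(1 - 3) × (2.1 - 5)/(1 - 5) = 0.644752
L_3(2.1) = (2.1 - (-3))/(3 - (-3)) × (2.1 - (-1))/(3 - (-1)) × (2.1 - 1)/(3 - 1) × (2.1 - 5)/(3 - 5) = 0.525353
L_4(2.1) = (2.1 - (-3))/(5 - (-3)) × (2.1 - (-1))/(5 - (-1)) × (2.1 - 1)/(5 - 1) × (2.1 - 3)/(5 - 3) = -0.040760

P(2.1) = (-14)×L_0(2.1) + 6×L_1(2.1) + 14×L_2(2.1) + (-8)×L_3(2.1) + 13×L_4(2.1)
P(2.1) = 3.054201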